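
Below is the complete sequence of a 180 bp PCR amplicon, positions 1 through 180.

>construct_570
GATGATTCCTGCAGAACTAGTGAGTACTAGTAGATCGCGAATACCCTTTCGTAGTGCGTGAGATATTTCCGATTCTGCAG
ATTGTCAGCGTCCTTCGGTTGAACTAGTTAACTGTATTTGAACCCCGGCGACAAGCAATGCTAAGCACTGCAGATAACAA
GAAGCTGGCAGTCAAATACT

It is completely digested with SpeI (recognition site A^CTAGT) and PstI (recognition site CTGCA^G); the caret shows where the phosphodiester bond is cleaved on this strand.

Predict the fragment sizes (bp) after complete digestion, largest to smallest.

53, 49, 28, 24, 13, 10, 3 bp

SpeI sites (ACTAGT) start at positions 16, 26, 103.
SpeI cuts after the first base of each site, so after positions 16, 26, 103.
PstI sites (CTGCAG) start at positions 9, 75, 148.
PstI cuts after base 5 of each site (before the last base), so after positions 13, 79, 152.
Combined cut positions: 13, 16, 26, 79, 103, 152.
Linear molecule, 6 cuts → 7 fragments:
  1–13 → 13 bp
  14–16 → 3 bp
  17–26 → 10 bp
  27–79 → 53 bp
  80–103 → 24 bp
  104–152 → 49 bp
  153–180 → 28 bp
Sorted largest to smallest: 53, 49, 28, 24, 13, 10, 3 bp.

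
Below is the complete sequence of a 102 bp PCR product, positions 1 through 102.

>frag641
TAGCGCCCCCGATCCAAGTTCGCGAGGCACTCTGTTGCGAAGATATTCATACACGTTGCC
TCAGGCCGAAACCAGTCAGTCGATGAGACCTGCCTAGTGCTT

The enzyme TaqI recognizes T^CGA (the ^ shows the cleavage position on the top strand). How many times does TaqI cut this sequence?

1

TCGA occurs starting at position 80.
TaqI cuts at 1 site.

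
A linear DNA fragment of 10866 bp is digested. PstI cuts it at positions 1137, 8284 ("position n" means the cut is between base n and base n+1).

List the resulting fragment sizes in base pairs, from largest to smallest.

7147, 2582, 1137 bp

Linear molecule, 2 cuts → 3 fragments:
  1137 − 0 = 1137 bp
  8284 − 1137 = 7147 bp
  10866 − 8284 = 2582 bp
Sorted largest to smallest: 7147, 2582, 1137 bp.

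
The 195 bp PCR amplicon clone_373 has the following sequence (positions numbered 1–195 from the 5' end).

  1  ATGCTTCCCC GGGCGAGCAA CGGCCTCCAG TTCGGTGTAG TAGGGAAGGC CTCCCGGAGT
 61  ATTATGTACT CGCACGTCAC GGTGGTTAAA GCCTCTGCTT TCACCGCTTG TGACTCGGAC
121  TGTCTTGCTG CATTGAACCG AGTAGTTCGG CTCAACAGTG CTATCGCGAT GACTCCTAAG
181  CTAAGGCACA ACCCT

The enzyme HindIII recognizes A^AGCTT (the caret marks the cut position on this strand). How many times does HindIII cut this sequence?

No occurrence of AAGCTT is present in the sequence.
HindIII does not cut: 0 sites.

0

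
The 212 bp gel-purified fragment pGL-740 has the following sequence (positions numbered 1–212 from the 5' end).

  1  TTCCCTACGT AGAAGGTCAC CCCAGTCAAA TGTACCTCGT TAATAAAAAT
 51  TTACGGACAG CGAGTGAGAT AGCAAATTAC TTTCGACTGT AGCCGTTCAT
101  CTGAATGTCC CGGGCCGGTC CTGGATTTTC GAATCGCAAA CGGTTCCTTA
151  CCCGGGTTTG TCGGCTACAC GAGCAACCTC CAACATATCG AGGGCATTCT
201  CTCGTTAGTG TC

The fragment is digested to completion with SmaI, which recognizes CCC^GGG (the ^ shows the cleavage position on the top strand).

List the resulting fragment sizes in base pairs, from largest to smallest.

SmaI sites (CCCGGG) start at positions 109, 151.
SmaI cuts after base 3 of each site, so after positions 111, 153.
Linear molecule, 2 cuts → 3 fragments:
  1–111 → 111 bp
  112–153 → 42 bp
  154–212 → 59 bp
Sorted largest to smallest: 111, 59, 42 bp.

111, 59, 42 bp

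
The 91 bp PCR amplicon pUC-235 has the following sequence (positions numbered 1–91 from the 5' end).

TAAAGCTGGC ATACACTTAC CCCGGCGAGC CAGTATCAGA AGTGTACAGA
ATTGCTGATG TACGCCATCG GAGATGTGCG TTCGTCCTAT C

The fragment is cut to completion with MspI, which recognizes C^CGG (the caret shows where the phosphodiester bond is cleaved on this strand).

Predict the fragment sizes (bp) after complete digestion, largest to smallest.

69, 22 bp

The MspI site (CCGG) starts at position 22.
MspI cuts after the first base of each site, so after position 22.
Linear molecule, 1 cut → 2 fragments:
  1–22 → 22 bp
  23–91 → 69 bp
Sorted largest to smallest: 69, 22 bp.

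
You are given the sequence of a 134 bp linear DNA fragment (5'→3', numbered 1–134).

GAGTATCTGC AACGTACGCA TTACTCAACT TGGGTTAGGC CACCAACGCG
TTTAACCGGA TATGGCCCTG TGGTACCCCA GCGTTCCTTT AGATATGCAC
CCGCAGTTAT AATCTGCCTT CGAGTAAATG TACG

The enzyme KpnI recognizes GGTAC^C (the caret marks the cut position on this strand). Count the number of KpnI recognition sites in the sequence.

1

GGTACC occurs starting at position 72.
KpnI cuts at 1 site.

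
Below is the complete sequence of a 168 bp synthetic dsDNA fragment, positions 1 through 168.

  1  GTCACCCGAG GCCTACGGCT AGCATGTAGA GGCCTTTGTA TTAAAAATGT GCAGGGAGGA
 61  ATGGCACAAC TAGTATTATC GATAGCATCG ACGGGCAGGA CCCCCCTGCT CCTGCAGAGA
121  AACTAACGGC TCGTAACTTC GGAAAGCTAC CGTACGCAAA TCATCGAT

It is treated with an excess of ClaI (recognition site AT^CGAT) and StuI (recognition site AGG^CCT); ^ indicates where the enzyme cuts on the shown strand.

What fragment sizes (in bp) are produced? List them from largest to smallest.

85, 47, 21, 11, 4 bp

ClaI sites (ATCGAT) start at positions 78, 163.
ClaI cuts after base 2 of each site, so after positions 79, 164.
StuI sites (AGGCCT) start at positions 9, 30.
StuI cuts after base 3 of each site, so after positions 11, 32.
Combined cut positions: 11, 32, 79, 164.
Linear molecule, 4 cuts → 5 fragments:
  1–11 → 11 bp
  12–32 → 21 bp
  33–79 → 47 bp
  80–164 → 85 bp
  165–168 → 4 bp
Sorted largest to smallest: 85, 47, 21, 11, 4 bp.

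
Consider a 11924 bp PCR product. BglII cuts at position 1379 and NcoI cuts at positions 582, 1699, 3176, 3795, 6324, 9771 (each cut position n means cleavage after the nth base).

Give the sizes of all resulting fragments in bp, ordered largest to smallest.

3447, 2529, 2153, 1477, 797, 619, 582, 320 bp

Combined cut positions (sorted): 582, 1379, 1699, 3176, 3795, 6324, 9771.
Linear molecule, 7 cuts → 8 fragments:
  582 − 0 = 582 bp
  1379 − 582 = 797 bp
  1699 − 1379 = 320 bp
  3176 − 1699 = 1477 bp
  3795 − 3176 = 619 bp
  6324 − 3795 = 2529 bp
  9771 − 6324 = 3447 bp
  11924 − 9771 = 2153 bp
Sorted largest to smallest: 3447, 2529, 2153, 1477, 797, 619, 582, 320 bp.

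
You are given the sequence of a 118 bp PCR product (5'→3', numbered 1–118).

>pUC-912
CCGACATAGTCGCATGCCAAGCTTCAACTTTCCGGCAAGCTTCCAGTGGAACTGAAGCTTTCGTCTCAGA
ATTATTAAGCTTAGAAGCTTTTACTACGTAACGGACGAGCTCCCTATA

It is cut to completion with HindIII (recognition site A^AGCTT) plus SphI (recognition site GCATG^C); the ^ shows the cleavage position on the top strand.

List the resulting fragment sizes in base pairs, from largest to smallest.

HindIII sites (AAGCTT) start at positions 19, 37, 55, 77, 85.
HindIII cuts after the first base of each site, so after positions 19, 37, 55, 77, 85.
The SphI site (GCATGC) starts at position 12.
SphI cuts after base 5 of each site (before the last base), so after position 16.
Combined cut positions: 16, 19, 37, 55, 77, 85.
Linear molecule, 6 cuts → 7 fragments:
  1–16 → 16 bp
  17–19 → 3 bp
  20–37 → 18 bp
  38–55 → 18 bp
  56–77 → 22 bp
  78–85 → 8 bp
  86–118 → 33 bp
Sorted largest to smallest: 33, 22, 18, 18, 16, 8, 3 bp.

33, 22, 18, 18, 16, 8, 3 bp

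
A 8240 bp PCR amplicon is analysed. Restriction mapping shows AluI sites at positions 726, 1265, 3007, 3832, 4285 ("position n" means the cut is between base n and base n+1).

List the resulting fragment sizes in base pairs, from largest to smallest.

Linear molecule, 5 cuts → 6 fragments:
  726 − 0 = 726 bp
  1265 − 726 = 539 bp
  3007 − 1265 = 1742 bp
  3832 − 3007 = 825 bp
  4285 − 3832 = 453 bp
  8240 − 4285 = 3955 bp
Sorted largest to smallest: 3955, 1742, 825, 726, 539, 453 bp.

3955, 1742, 825, 726, 539, 453 bp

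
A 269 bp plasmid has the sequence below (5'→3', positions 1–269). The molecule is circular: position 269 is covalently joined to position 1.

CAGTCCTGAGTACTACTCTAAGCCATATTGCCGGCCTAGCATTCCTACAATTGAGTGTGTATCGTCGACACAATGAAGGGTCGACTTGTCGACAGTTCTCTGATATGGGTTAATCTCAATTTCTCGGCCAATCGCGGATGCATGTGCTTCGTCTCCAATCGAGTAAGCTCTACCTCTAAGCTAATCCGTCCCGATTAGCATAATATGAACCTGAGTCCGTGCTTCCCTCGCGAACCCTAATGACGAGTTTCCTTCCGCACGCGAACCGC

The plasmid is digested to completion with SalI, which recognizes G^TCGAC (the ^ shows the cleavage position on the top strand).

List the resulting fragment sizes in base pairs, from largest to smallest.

245, 16, 8 bp

SalI sites (GTCGAC) start at positions 64, 80, 88.
SalI cuts after the first base of each site, so after positions 64, 80, 88.
Circular molecule, 3 cuts → 3 fragments:
  65–80 → 16 bp
  81–88 → 8 bp
  89–269 then 1–64 → 181 + 64 = 245 bp
Sorted largest to smallest: 245, 16, 8 bp.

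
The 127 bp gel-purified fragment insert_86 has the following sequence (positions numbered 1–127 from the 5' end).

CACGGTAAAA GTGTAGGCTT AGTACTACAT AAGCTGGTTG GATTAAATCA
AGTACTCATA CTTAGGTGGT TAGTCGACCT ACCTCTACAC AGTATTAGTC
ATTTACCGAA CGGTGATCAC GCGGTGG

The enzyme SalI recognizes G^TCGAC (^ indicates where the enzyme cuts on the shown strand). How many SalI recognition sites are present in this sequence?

1

GTCGAC occurs starting at position 73.
SalI cuts at 1 site.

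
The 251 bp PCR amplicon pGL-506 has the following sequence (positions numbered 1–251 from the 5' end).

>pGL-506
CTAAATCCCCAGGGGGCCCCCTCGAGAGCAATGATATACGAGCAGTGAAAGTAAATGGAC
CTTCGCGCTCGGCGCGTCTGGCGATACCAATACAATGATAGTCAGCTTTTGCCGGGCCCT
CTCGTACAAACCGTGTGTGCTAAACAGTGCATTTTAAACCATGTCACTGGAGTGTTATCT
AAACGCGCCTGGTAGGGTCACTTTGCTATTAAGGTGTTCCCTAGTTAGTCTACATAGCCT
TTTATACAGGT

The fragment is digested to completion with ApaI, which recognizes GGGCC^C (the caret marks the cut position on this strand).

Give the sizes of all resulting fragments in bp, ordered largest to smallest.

ApaI sites (GGGCCC) start at positions 14, 114.
ApaI cuts after base 5 of each site (before the last base), so after positions 18, 118.
Linear molecule, 2 cuts → 3 fragments:
  1–18 → 18 bp
  19–118 → 100 bp
  119–251 → 133 bp
Sorted largest to smallest: 133, 100, 18 bp.

133, 100, 18 bp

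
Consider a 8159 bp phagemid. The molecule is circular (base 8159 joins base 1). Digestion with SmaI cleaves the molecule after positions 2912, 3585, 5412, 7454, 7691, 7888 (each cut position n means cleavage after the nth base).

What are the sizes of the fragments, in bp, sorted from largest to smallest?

3183, 2042, 1827, 673, 237, 197 bp

Circular molecule, 6 cuts → 6 fragments:
  3585 − 2912 = 673 bp
  5412 − 3585 = 1827 bp
  7454 − 5412 = 2042 bp
  7691 − 7454 = 237 bp
  7888 − 7691 = 197 bp
  wrap: 8159 − 7888 + 2912 = 3183 bp
Sorted largest to smallest: 3183, 2042, 1827, 673, 237, 197 bp.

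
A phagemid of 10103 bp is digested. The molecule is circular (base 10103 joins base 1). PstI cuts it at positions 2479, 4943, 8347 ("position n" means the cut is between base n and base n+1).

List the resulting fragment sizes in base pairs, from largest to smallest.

4235, 3404, 2464 bp

Circular molecule, 3 cuts → 3 fragments:
  4943 − 2479 = 2464 bp
  8347 − 4943 = 3404 bp
  wrap: 10103 − 8347 + 2479 = 4235 bp
Sorted largest to smallest: 4235, 3404, 2464 bp.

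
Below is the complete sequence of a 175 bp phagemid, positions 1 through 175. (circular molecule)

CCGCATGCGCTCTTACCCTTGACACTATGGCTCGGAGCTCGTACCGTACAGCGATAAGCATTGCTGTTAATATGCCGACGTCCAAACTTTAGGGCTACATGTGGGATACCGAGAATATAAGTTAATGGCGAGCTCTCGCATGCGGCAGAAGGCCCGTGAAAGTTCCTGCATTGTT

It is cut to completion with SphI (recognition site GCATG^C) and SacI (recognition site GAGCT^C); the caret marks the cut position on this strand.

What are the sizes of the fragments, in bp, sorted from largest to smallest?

SphI sites (GCATGC) start at positions 3, 138.
SphI cuts after base 5 of each site (before the last base), so after positions 7, 142.
SacI sites (GAGCTC) start at positions 35, 130.
SacI cuts after base 5 of each site (before the last base), so after positions 39, 134.
Combined cut positions: 7, 39, 134, 142.
Circular molecule, 4 cuts → 4 fragments:
  8–39 → 32 bp
  40–134 → 95 bp
  135–142 → 8 bp
  143–175 then 1–7 → 33 + 7 = 40 bp
Sorted largest to smallest: 95, 40, 32, 8 bp.

95, 40, 32, 8 bp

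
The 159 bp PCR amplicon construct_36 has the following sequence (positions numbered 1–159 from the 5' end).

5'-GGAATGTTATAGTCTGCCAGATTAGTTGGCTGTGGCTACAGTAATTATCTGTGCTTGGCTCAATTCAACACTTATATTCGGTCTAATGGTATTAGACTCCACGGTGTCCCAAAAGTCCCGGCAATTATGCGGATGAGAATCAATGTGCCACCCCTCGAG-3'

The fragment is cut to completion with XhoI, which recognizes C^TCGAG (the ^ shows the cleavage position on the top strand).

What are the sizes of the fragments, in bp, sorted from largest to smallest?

The XhoI site (CTCGAG) starts at position 154.
XhoI cuts after the first base of each site, so after position 154.
Linear molecule, 1 cut → 2 fragments:
  1–154 → 154 bp
  155–159 → 5 bp
Sorted largest to smallest: 154, 5 bp.

154, 5 bp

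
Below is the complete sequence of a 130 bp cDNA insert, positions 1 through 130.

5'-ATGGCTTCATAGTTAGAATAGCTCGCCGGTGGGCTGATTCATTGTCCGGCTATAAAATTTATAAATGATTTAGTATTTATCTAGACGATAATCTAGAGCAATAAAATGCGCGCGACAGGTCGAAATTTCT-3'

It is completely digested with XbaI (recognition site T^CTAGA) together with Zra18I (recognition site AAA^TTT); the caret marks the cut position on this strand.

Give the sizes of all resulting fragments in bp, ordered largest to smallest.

XbaI sites (TCTAGA) start at positions 80, 92.
XbaI cuts after the first base of each site, so after positions 80, 92.
Zra18I sites (AAATTT) start at positions 55, 123.
Zra18I cuts after base 3 of each site, so after positions 57, 125.
Combined cut positions: 57, 80, 92, 125.
Linear molecule, 4 cuts → 5 fragments:
  1–57 → 57 bp
  58–80 → 23 bp
  81–92 → 12 bp
  93–125 → 33 bp
  126–130 → 5 bp
Sorted largest to smallest: 57, 33, 23, 12, 5 bp.

57, 33, 23, 12, 5 bp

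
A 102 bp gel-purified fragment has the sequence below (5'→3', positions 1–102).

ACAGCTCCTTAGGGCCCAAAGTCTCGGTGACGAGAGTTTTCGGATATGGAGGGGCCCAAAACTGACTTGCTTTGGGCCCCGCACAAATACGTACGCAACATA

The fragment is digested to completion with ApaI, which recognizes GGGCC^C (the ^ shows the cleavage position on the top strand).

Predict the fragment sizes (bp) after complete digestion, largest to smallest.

ApaI sites (GGGCCC) start at positions 12, 52, 74.
ApaI cuts after base 5 of each site (before the last base), so after positions 16, 56, 78.
Linear molecule, 3 cuts → 4 fragments:
  1–16 → 16 bp
  17–56 → 40 bp
  57–78 → 22 bp
  79–102 → 24 bp
Sorted largest to smallest: 40, 24, 22, 16 bp.

40, 24, 22, 16 bp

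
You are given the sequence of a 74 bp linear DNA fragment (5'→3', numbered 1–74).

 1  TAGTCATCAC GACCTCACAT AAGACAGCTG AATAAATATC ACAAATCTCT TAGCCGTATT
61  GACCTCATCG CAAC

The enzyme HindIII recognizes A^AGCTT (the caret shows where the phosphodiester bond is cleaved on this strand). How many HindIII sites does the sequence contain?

0

No occurrence of AAGCTT is present in the sequence.
HindIII does not cut: 0 sites.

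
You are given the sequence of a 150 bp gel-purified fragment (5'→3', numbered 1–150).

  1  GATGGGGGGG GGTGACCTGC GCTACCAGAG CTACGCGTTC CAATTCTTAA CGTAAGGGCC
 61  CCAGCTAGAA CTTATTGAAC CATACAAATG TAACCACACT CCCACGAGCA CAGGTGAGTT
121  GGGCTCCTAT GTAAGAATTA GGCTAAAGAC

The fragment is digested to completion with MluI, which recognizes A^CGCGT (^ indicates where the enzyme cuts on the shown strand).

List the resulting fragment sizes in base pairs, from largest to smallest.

The MluI site (ACGCGT) starts at position 33.
MluI cuts after the first base of each site, so after position 33.
Linear molecule, 1 cut → 2 fragments:
  1–33 → 33 bp
  34–150 → 117 bp
Sorted largest to smallest: 117, 33 bp.

117, 33 bp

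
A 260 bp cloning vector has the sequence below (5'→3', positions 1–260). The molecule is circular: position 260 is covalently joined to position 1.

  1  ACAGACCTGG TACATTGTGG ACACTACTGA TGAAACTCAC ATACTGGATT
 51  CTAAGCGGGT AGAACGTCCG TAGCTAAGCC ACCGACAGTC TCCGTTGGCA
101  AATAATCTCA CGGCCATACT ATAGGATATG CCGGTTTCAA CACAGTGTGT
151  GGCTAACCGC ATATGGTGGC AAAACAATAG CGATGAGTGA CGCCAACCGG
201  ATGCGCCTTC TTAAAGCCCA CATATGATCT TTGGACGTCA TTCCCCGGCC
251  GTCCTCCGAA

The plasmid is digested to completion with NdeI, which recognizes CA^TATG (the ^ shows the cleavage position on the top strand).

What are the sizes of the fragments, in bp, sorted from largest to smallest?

NdeI sites (CATATG) start at positions 160, 221.
NdeI cuts after base 2 of each site, so after positions 161, 222.
Circular molecule, 2 cuts → 2 fragments:
  162–222 → 61 bp
  223–260 then 1–161 → 38 + 161 = 199 bp
Sorted largest to smallest: 199, 61 bp.

199, 61 bp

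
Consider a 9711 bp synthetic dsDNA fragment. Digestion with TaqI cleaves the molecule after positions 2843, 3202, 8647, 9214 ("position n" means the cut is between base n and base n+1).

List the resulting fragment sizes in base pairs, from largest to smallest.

5445, 2843, 567, 497, 359 bp

Linear molecule, 4 cuts → 5 fragments:
  2843 − 0 = 2843 bp
  3202 − 2843 = 359 bp
  8647 − 3202 = 5445 bp
  9214 − 8647 = 567 bp
  9711 − 9214 = 497 bp
Sorted largest to smallest: 5445, 2843, 567, 497, 359 bp.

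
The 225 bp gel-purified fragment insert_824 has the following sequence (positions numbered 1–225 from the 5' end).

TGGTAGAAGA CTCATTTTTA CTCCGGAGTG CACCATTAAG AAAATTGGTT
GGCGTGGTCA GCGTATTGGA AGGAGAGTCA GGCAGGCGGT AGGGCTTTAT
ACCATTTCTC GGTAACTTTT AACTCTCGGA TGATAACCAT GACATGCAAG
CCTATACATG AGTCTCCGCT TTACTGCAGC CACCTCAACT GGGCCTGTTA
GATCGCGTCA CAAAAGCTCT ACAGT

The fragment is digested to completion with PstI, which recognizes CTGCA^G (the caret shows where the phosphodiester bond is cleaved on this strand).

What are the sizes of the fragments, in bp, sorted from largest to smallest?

178, 47 bp

The PstI site (CTGCAG) starts at position 174.
PstI cuts after base 5 of each site (before the last base), so after position 178.
Linear molecule, 1 cut → 2 fragments:
  1–178 → 178 bp
  179–225 → 47 bp
Sorted largest to smallest: 178, 47 bp.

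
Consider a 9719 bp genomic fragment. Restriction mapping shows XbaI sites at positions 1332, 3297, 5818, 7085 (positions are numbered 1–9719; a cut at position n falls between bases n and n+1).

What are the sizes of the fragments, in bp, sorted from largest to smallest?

Linear molecule, 4 cuts → 5 fragments:
  1332 − 0 = 1332 bp
  3297 − 1332 = 1965 bp
  5818 − 3297 = 2521 bp
  7085 − 5818 = 1267 bp
  9719 − 7085 = 2634 bp
Sorted largest to smallest: 2634, 2521, 1965, 1332, 1267 bp.

2634, 2521, 1965, 1332, 1267 bp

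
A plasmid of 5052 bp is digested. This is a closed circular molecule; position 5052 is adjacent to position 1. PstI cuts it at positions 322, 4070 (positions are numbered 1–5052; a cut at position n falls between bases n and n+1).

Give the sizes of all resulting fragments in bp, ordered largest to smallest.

3748, 1304 bp

Circular molecule, 2 cuts → 2 fragments:
  4070 − 322 = 3748 bp
  wrap: 5052 − 4070 + 322 = 1304 bp
Sorted largest to smallest: 3748, 1304 bp.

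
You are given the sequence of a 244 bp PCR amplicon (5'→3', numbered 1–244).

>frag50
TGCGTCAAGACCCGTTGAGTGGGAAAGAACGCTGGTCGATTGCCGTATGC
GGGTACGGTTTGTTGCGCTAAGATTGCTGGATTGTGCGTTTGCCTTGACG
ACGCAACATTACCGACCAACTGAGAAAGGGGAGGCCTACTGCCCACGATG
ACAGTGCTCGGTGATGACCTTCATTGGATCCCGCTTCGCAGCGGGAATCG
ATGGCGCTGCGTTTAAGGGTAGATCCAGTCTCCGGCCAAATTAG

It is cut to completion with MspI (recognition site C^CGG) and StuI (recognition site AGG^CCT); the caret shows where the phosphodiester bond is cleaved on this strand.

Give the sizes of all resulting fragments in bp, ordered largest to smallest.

The MspI site (CCGG) starts at position 232.
MspI cuts after the first base of each site, so after position 232.
The StuI site (AGGCCT) starts at position 132.
StuI cuts after base 3 of each site, so after position 134.
Combined cut positions: 134, 232.
Linear molecule, 2 cuts → 3 fragments:
  1–134 → 134 bp
  135–232 → 98 bp
  233–244 → 12 bp
Sorted largest to smallest: 134, 98, 12 bp.

134, 98, 12 bp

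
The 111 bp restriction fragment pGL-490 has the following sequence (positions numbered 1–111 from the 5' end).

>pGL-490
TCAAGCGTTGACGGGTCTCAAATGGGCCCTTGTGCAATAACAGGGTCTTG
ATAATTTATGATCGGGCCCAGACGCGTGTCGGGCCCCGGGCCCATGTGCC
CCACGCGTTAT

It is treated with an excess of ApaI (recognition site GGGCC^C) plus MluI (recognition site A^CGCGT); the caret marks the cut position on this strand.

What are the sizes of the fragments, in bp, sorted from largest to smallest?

ApaI sites (GGGCCC) start at positions 24, 64, 81, 88.
ApaI cuts after base 5 of each site (before the last base), so after positions 28, 68, 85, 92.
MluI sites (ACGCGT) start at positions 72, 103.
MluI cuts after the first base of each site, so after positions 72, 103.
Combined cut positions: 28, 68, 72, 85, 92, 103.
Linear molecule, 6 cuts → 7 fragments:
  1–28 → 28 bp
  29–68 → 40 bp
  69–72 → 4 bp
  73–85 → 13 bp
  86–92 → 7 bp
  93–103 → 11 bp
  104–111 → 8 bp
Sorted largest to smallest: 40, 28, 13, 11, 8, 7, 4 bp.

40, 28, 13, 11, 8, 7, 4 bp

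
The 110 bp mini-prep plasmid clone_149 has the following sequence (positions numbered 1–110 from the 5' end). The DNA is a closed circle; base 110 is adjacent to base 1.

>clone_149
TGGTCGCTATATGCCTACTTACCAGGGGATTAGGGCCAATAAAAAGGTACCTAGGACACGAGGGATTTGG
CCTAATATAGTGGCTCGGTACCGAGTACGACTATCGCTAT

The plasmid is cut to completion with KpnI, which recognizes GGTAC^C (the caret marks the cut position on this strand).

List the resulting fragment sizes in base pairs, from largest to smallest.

KpnI sites (GGTACC) start at positions 46, 87.
KpnI cuts after base 5 of each site (before the last base), so after positions 50, 91.
Circular molecule, 2 cuts → 2 fragments:
  51–91 → 41 bp
  92–110 then 1–50 → 19 + 50 = 69 bp
Sorted largest to smallest: 69, 41 bp.

69, 41 bp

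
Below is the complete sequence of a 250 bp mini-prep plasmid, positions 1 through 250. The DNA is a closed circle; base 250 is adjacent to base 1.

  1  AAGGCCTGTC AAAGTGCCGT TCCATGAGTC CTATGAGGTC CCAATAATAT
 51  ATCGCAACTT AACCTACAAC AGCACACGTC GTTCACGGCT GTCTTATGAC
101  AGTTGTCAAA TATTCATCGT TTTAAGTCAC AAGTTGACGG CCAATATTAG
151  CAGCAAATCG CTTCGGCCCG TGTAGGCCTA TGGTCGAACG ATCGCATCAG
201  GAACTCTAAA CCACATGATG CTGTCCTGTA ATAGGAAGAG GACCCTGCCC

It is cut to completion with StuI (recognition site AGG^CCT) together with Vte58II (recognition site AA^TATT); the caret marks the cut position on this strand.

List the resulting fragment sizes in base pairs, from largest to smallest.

StuI sites (AGGCCT) start at positions 2, 174.
StuI cuts after base 3 of each site, so after positions 4, 176.
Vte58II sites (AATATT) start at positions 109, 143.
Vte58II cuts after base 2 of each site, so after positions 110, 144.
Combined cut positions: 4, 110, 144, 176.
Circular molecule, 4 cuts → 4 fragments:
  5–110 → 106 bp
  111–144 → 34 bp
  145–176 → 32 bp
  177–250 then 1–4 → 74 + 4 = 78 bp
Sorted largest to smallest: 106, 78, 34, 32 bp.

106, 78, 34, 32 bp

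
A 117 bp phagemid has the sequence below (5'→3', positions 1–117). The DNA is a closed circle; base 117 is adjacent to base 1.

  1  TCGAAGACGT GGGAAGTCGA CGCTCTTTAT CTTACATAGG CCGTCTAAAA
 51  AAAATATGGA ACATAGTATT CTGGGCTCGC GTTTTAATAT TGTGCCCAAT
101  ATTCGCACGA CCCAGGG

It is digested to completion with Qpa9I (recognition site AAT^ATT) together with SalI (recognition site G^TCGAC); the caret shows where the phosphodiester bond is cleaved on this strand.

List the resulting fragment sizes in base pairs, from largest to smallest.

Qpa9I sites (AATATT) start at positions 86, 98.
Qpa9I cuts after base 3 of each site, so after positions 88, 100.
The SalI site (GTCGAC) starts at position 16.
SalI cuts after the first base of each site, so after position 16.
Combined cut positions: 16, 88, 100.
Circular molecule, 3 cuts → 3 fragments:
  17–88 → 72 bp
  89–100 → 12 bp
  101–117 then 1–16 → 17 + 16 = 33 bp
Sorted largest to smallest: 72, 33, 12 bp.

72, 33, 12 bp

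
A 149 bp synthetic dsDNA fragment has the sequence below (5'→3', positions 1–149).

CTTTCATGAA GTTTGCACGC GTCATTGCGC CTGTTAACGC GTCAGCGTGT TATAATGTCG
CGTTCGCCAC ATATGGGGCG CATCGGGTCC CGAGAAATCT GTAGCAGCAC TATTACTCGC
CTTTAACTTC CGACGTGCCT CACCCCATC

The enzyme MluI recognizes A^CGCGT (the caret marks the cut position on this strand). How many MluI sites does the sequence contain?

2

ACGCGT occurs starting at positions 17, 37.
MluI cuts at 2 sites.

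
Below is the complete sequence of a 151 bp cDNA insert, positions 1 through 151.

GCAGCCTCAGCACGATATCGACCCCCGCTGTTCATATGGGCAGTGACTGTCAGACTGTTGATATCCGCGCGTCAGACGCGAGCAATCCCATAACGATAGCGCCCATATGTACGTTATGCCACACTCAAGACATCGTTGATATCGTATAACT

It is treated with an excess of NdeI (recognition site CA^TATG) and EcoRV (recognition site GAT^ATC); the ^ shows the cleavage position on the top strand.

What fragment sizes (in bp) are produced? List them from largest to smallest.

43, 35, 28, 18, 16, 11 bp

NdeI sites (CATATG) start at positions 33, 104.
NdeI cuts after base 2 of each site, so after positions 34, 105.
EcoRV sites (GATATC) start at positions 14, 60, 138.
EcoRV cuts after base 3 of each site, so after positions 16, 62, 140.
Combined cut positions: 16, 34, 62, 105, 140.
Linear molecule, 5 cuts → 6 fragments:
  1–16 → 16 bp
  17–34 → 18 bp
  35–62 → 28 bp
  63–105 → 43 bp
  106–140 → 35 bp
  141–151 → 11 bp
Sorted largest to smallest: 43, 35, 28, 18, 16, 11 bp.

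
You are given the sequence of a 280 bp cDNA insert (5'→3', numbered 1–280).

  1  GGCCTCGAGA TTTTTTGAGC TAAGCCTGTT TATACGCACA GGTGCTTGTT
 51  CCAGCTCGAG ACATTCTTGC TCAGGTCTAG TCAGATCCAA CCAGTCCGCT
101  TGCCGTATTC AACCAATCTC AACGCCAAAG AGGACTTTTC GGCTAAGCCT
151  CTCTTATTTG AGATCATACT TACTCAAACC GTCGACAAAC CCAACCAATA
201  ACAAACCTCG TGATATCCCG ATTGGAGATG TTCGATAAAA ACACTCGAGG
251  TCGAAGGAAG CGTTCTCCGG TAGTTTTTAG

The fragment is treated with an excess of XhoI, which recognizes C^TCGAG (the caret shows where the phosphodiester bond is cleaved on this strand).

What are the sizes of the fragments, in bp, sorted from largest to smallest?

XhoI sites (CTCGAG) start at positions 4, 55, 244.
XhoI cuts after the first base of each site, so after positions 4, 55, 244.
Linear molecule, 3 cuts → 4 fragments:
  1–4 → 4 bp
  5–55 → 51 bp
  56–244 → 189 bp
  245–280 → 36 bp
Sorted largest to smallest: 189, 51, 36, 4 bp.

189, 51, 36, 4 bp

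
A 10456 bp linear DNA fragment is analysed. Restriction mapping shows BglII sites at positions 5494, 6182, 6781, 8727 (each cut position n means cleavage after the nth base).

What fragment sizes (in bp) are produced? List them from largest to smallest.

5494, 1946, 1729, 688, 599 bp

Linear molecule, 4 cuts → 5 fragments:
  5494 − 0 = 5494 bp
  6182 − 5494 = 688 bp
  6781 − 6182 = 599 bp
  8727 − 6781 = 1946 bp
  10456 − 8727 = 1729 bp
Sorted largest to smallest: 5494, 1946, 1729, 688, 599 bp.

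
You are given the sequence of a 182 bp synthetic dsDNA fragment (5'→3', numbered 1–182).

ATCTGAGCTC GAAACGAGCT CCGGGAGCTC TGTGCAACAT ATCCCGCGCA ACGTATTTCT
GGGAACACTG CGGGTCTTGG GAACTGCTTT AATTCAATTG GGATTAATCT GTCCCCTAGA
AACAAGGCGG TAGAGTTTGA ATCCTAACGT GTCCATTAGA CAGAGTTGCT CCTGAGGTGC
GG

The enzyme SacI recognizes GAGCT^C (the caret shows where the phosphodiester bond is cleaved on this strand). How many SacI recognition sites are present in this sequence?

GAGCTC occurs starting at positions 5, 16, 25.
SacI cuts at 3 sites.

3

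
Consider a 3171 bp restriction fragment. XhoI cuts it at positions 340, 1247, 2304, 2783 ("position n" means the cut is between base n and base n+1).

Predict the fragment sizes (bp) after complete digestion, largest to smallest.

Linear molecule, 4 cuts → 5 fragments:
  340 − 0 = 340 bp
  1247 − 340 = 907 bp
  2304 − 1247 = 1057 bp
  2783 − 2304 = 479 bp
  3171 − 2783 = 388 bp
Sorted largest to smallest: 1057, 907, 479, 388, 340 bp.

1057, 907, 479, 388, 340 bp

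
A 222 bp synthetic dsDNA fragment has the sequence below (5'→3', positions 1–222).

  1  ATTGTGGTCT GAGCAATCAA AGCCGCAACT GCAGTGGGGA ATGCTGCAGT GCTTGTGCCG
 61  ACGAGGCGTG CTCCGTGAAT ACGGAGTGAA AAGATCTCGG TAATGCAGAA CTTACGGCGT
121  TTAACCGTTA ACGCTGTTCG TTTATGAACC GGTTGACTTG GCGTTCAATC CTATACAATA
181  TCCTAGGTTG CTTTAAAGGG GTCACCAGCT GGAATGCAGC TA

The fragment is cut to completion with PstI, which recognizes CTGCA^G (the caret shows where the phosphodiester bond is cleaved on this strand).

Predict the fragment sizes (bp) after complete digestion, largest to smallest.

174, 33, 15 bp

PstI sites (CTGCAG) start at positions 29, 44.
PstI cuts after base 5 of each site (before the last base), so after positions 33, 48.
Linear molecule, 2 cuts → 3 fragments:
  1–33 → 33 bp
  34–48 → 15 bp
  49–222 → 174 bp
Sorted largest to smallest: 174, 33, 15 bp.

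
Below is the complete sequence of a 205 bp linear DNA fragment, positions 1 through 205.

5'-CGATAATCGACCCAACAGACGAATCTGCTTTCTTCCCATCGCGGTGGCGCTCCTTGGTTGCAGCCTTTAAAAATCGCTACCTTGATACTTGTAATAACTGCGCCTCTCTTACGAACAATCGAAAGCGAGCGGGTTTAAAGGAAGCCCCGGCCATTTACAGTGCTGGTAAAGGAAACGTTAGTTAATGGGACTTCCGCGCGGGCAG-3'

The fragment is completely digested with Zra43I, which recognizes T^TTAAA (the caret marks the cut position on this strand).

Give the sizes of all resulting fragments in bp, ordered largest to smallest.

71, 68, 66 bp

Zra43I sites (TTTAAA) start at positions 66, 134.
Zra43I cuts after the first base of each site, so after positions 66, 134.
Linear molecule, 2 cuts → 3 fragments:
  1–66 → 66 bp
  67–134 → 68 bp
  135–205 → 71 bp
Sorted largest to smallest: 71, 68, 66 bp.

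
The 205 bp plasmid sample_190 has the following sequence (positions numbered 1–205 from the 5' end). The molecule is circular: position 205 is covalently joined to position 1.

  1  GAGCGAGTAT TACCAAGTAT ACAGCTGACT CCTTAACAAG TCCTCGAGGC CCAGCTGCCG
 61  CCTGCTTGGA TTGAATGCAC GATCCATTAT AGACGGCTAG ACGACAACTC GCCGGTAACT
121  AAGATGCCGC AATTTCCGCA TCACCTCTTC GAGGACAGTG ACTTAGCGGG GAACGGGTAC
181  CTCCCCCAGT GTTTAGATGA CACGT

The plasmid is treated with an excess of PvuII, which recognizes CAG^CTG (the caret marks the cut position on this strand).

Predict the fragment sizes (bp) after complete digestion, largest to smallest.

PvuII sites (CAGCTG) start at positions 22, 52.
PvuII cuts after base 3 of each site, so after positions 24, 54.
Circular molecule, 2 cuts → 2 fragments:
  25–54 → 30 bp
  55–205 then 1–24 → 151 + 24 = 175 bp
Sorted largest to smallest: 175, 30 bp.

175, 30 bp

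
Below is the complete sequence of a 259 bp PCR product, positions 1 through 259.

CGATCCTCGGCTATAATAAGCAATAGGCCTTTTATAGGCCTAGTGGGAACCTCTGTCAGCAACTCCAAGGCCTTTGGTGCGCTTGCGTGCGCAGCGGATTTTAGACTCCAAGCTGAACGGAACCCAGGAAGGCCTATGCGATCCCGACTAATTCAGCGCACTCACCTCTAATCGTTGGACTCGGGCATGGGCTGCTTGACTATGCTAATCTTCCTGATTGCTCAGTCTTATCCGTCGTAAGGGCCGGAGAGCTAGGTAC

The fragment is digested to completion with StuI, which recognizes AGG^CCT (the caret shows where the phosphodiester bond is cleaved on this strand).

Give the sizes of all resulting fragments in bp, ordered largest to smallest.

StuI sites (AGGCCT) start at positions 25, 36, 68, 130.
StuI cuts after base 3 of each site, so after positions 27, 38, 70, 132.
Linear molecule, 4 cuts → 5 fragments:
  1–27 → 27 bp
  28–38 → 11 bp
  39–70 → 32 bp
  71–132 → 62 bp
  133–259 → 127 bp
Sorted largest to smallest: 127, 62, 32, 27, 11 bp.

127, 62, 32, 27, 11 bp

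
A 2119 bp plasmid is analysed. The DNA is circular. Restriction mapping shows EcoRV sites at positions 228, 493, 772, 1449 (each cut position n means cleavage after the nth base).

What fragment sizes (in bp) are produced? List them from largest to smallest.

898, 677, 279, 265 bp

Circular molecule, 4 cuts → 4 fragments:
  493 − 228 = 265 bp
  772 − 493 = 279 bp
  1449 − 772 = 677 bp
  wrap: 2119 − 1449 + 228 = 898 bp
Sorted largest to smallest: 898, 677, 279, 265 bp.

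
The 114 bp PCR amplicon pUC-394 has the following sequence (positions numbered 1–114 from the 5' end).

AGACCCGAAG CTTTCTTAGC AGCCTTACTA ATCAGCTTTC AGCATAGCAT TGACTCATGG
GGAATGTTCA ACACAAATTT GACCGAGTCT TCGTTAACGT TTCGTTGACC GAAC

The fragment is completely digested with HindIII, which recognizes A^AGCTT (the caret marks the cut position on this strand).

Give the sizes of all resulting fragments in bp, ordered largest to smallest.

The HindIII site (AAGCTT) starts at position 8.
HindIII cuts after the first base of each site, so after position 8.
Linear molecule, 1 cut → 2 fragments:
  1–8 → 8 bp
  9–114 → 106 bp
Sorted largest to smallest: 106, 8 bp.

106, 8 bp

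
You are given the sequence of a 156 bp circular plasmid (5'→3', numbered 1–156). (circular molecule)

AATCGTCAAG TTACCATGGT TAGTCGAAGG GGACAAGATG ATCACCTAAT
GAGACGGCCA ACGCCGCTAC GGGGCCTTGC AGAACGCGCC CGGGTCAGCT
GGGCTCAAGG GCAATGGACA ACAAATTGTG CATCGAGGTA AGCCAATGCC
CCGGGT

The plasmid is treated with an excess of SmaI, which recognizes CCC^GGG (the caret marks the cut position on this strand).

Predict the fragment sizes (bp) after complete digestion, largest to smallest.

95, 61 bp

SmaI sites (CCCGGG) start at positions 89, 150.
SmaI cuts after base 3 of each site, so after positions 91, 152.
Circular molecule, 2 cuts → 2 fragments:
  92–152 → 61 bp
  153–156 then 1–91 → 4 + 91 = 95 bp
Sorted largest to smallest: 95, 61 bp.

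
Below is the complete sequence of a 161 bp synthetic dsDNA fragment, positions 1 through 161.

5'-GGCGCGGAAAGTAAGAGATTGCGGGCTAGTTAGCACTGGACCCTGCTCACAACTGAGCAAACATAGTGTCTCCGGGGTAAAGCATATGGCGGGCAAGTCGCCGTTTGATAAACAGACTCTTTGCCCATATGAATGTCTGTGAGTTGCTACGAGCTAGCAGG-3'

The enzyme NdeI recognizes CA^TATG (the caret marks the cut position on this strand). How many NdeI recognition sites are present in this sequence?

2

CATATG occurs starting at positions 83, 126.
NdeI cuts at 2 sites.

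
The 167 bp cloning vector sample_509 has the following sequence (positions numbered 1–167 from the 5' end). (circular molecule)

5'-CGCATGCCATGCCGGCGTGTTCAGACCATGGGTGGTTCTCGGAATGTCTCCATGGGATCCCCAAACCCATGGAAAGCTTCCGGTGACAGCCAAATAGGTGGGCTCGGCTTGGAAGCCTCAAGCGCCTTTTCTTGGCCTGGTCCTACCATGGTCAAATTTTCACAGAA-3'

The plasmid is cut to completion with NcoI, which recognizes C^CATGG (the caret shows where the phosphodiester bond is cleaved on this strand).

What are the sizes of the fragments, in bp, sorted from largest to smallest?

NcoI sites (CCATGG) start at positions 26, 50, 67, 146.
NcoI cuts after the first base of each site, so after positions 26, 50, 67, 146.
Circular molecule, 4 cuts → 4 fragments:
  27–50 → 24 bp
  51–67 → 17 bp
  68–146 → 79 bp
  147–167 then 1–26 → 21 + 26 = 47 bp
Sorted largest to smallest: 79, 47, 24, 17 bp.

79, 47, 24, 17 bp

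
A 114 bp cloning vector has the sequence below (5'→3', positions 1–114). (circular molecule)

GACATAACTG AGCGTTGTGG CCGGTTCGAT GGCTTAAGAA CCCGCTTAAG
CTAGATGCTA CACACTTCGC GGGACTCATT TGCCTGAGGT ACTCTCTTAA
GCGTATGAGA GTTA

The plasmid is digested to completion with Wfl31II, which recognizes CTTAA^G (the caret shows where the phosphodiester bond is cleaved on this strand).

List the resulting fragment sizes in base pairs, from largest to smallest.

51, 51, 12 bp

Wfl31II sites (CTTAAG) start at positions 33, 45, 96.
Wfl31II cuts after base 5 of each site (before the last base), so after positions 37, 49, 100.
Circular molecule, 3 cuts → 3 fragments:
  38–49 → 12 bp
  50–100 → 51 bp
  101–114 then 1–37 → 14 + 37 = 51 bp
Sorted largest to smallest: 51, 51, 12 bp.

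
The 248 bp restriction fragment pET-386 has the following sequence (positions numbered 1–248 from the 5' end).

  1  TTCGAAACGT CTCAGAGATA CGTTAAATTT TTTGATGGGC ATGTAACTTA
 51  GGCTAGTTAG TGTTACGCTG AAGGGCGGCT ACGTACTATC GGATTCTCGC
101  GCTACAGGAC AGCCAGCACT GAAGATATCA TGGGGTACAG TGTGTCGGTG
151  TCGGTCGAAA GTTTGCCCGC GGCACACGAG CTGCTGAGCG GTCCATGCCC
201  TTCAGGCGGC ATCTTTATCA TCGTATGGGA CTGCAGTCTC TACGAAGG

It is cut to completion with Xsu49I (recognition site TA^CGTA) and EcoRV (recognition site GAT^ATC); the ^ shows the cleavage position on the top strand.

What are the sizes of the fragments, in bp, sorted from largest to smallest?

122, 81, 45 bp

The Xsu49I site (TACGTA) starts at position 80.
Xsu49I cuts after base 2 of each site, so after position 81.
The EcoRV site (GATATC) starts at position 124.
EcoRV cuts after base 3 of each site, so after position 126.
Combined cut positions: 81, 126.
Linear molecule, 2 cuts → 3 fragments:
  1–81 → 81 bp
  82–126 → 45 bp
  127–248 → 122 bp
Sorted largest to smallest: 122, 81, 45 bp.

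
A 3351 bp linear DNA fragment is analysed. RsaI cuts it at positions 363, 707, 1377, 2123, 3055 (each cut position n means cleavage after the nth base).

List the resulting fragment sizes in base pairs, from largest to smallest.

932, 746, 670, 363, 344, 296 bp

Linear molecule, 5 cuts → 6 fragments:
  363 − 0 = 363 bp
  707 − 363 = 344 bp
  1377 − 707 = 670 bp
  2123 − 1377 = 746 bp
  3055 − 2123 = 932 bp
  3351 − 3055 = 296 bp
Sorted largest to smallest: 932, 746, 670, 363, 344, 296 bp.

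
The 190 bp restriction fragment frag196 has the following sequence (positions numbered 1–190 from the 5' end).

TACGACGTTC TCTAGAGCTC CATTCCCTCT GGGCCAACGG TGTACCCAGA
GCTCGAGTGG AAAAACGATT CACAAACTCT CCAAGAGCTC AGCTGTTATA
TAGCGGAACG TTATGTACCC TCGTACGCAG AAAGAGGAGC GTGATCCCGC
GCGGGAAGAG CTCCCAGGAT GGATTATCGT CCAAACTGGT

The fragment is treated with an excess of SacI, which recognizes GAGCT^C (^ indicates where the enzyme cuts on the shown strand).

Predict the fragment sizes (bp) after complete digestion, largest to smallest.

73, 36, 34, 28, 19 bp

SacI sites (GAGCTC) start at positions 15, 49, 85, 158.
SacI cuts after base 5 of each site (before the last base), so after positions 19, 53, 89, 162.
Linear molecule, 4 cuts → 5 fragments:
  1–19 → 19 bp
  20–53 → 34 bp
  54–89 → 36 bp
  90–162 → 73 bp
  163–190 → 28 bp
Sorted largest to smallest: 73, 36, 34, 28, 19 bp.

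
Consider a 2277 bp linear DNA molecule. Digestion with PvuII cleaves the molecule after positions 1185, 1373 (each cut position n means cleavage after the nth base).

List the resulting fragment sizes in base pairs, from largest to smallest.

Linear molecule, 2 cuts → 3 fragments:
  1185 − 0 = 1185 bp
  1373 − 1185 = 188 bp
  2277 − 1373 = 904 bp
Sorted largest to smallest: 1185, 904, 188 bp.

1185, 904, 188 bp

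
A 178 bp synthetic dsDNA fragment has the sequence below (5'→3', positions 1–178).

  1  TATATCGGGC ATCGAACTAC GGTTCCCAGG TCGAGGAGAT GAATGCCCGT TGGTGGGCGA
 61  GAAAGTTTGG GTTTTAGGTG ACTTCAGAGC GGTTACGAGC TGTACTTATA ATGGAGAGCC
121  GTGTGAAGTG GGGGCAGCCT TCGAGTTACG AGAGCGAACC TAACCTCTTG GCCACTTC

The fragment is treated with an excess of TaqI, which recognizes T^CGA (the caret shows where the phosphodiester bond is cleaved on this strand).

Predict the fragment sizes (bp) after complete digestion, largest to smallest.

110, 37, 19, 12 bp

TaqI sites (TCGA) start at positions 12, 31, 141.
TaqI cuts after the first base of each site, so after positions 12, 31, 141.
Linear molecule, 3 cuts → 4 fragments:
  1–12 → 12 bp
  13–31 → 19 bp
  32–141 → 110 bp
  142–178 → 37 bp
Sorted largest to smallest: 110, 37, 19, 12 bp.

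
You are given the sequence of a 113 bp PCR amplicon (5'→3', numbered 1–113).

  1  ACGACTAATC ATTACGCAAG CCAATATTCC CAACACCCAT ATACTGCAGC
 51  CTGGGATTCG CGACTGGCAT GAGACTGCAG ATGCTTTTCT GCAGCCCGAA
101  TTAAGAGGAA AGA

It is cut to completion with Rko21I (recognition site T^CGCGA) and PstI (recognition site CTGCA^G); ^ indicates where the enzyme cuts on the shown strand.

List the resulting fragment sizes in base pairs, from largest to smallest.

The Rko21I site (TCGCGA) starts at position 58.
Rko21I cuts after the first base of each site, so after position 58.
PstI sites (CTGCAG) start at positions 44, 75, 89.
PstI cuts after base 5 of each site (before the last base), so after positions 48, 79, 93.
Combined cut positions: 48, 58, 79, 93.
Linear molecule, 4 cuts → 5 fragments:
  1–48 → 48 bp
  49–58 → 10 bp
  59–79 → 21 bp
  80–93 → 14 bp
  94–113 → 20 bp
Sorted largest to smallest: 48, 21, 20, 14, 10 bp.

48, 21, 20, 14, 10 bp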